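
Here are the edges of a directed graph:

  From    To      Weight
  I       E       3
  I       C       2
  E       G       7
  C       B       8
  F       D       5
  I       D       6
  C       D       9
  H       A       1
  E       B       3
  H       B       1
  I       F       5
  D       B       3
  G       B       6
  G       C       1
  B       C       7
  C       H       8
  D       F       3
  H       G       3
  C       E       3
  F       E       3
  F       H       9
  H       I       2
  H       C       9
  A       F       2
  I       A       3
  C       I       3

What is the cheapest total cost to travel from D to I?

Running Dijkstra from D:
D: 0
B: 3  (via D)
F: 3  (via D)
E: 6  (via F)
C: 10  (via B)
H: 12  (via F)
A: 13  (via H)
G: 13  (via E)
I: 13  (via C)
Shortest route: D → B → C → I = 13.

13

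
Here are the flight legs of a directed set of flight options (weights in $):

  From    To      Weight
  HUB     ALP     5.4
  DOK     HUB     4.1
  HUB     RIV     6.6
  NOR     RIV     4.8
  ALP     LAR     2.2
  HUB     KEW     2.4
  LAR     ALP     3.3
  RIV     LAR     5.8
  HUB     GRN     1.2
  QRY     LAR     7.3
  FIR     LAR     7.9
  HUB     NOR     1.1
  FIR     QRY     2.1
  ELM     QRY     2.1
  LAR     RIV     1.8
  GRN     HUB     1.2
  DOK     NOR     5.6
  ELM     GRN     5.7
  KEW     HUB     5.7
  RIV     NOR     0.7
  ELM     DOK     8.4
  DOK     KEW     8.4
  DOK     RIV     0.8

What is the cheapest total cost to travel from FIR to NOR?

$10.4

Running Dijkstra from FIR:
FIR: 0
QRY: 2.1  (via FIR)
LAR: 7.9  (via FIR)
RIV: 9.7  (via LAR)
NOR: 10.4  (via RIV)
Shortest route: FIR–LAR–RIV–NOR = $10.4.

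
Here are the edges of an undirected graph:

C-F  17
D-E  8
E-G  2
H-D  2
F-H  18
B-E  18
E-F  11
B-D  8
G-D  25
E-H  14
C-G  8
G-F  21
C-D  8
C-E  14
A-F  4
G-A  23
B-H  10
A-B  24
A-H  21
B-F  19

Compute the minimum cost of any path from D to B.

Shortest distances from D:
D: 0
H: 2  (via D)
B: 8  (via D)
Shortest route: D–B = 8.

8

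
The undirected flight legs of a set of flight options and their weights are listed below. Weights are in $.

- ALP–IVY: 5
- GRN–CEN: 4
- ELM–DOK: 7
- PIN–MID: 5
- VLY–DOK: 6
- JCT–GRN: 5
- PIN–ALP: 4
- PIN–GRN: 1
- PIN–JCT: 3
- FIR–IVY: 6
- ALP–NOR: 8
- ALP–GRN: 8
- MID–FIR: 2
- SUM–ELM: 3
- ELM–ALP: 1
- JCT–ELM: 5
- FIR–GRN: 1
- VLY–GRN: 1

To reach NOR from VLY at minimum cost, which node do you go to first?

Candidate routes:
VLY - GRN - PIN - JCT - ELM - ALP - NOR: 1+1+3+5+1+8 = 19
VLY - GRN - ALP - NOR: 1+8+8 = 17
VLY - GRN - JCT - ELM - ALP - NOR: 1+5+5+1+8 = 20
VLY - GRN - PIN - ALP - NOR: 1+1+4+8 = 14
The minimum is $14 via VLY - GRN - PIN - ALP - NOR.
So from VLY the first move is to GRN.

GRN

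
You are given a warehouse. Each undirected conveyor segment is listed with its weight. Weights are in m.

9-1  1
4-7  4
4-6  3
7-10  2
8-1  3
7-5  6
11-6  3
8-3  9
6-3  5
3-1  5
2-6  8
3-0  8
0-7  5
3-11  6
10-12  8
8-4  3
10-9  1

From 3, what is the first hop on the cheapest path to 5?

Compare a few routes:
3 - 1 - 9 - 10 - 7 - 5: 5+1+1+2+6 = 15
3 - 0 - 7 - 5: 8+5+6 = 19
3 - 6 - 4 - 7 - 5: 5+3+4+6 = 18
3 - 1 - 8 - 4 - 7 - 5: 5+3+3+4+6 = 21
Cheapest is 3 - 1 - 9 - 10 - 7 - 5 at 15 m.
So from 3 the first move is to 1.

1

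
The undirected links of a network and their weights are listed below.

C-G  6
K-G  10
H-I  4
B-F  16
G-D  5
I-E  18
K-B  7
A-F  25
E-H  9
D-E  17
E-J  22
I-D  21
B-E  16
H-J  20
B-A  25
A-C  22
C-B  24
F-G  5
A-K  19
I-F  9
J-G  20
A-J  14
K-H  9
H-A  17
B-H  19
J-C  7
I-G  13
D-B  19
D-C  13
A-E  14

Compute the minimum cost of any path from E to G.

22

Enumerating some paths:
E → D → G: 17+5 = 22
E → H → I → G: 9+4+13 = 26
Cheapest is E → D → G at 22.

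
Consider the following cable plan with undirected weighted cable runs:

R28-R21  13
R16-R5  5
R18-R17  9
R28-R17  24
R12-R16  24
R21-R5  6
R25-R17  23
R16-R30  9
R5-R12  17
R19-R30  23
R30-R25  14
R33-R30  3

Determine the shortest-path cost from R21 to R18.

46

Shortest distances from R21:
R21: 0
R5: 6  (via R21)
R16: 11  (via R5)
R28: 13  (via R21)
R30: 20  (via R16)
R33: 23  (via R30)
R12: 23  (via R5)
R25: 34  (via R30)
R17: 37  (via R28)
R19: 43  (via R30)
R18: 46  (via R17)
Shortest route: R21–R28–R17–R18 = 46.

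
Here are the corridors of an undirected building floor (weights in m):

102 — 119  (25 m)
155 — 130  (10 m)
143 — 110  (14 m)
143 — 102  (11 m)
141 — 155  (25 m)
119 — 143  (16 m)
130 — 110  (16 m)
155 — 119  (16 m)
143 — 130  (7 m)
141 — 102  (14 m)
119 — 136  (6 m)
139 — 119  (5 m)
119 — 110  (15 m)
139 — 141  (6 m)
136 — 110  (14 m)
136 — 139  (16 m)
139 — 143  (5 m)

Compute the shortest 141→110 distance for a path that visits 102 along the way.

Shortest 141→102: 141 → 102 = 14
Best 102 to 110: 102 → 143 → 110 costing 25
Total via 102: 14 + 25 = 39 m.

39 m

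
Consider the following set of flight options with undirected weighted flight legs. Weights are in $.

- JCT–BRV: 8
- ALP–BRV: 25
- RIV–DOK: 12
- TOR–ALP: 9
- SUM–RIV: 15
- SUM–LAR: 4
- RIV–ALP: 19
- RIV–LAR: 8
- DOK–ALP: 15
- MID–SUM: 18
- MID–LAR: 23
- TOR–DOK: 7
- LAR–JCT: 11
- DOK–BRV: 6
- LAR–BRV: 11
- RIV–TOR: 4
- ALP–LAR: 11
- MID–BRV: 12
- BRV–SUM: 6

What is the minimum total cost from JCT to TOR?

Shortest distances from JCT:
JCT: 0
BRV: 8  (via JCT)
LAR: 11  (via JCT)
DOK: 14  (via BRV)
SUM: 14  (via BRV)
RIV: 19  (via LAR)
MID: 20  (via BRV)
TOR: 21  (via DOK)
Shortest route: JCT–BRV–DOK–TOR = $21.

$21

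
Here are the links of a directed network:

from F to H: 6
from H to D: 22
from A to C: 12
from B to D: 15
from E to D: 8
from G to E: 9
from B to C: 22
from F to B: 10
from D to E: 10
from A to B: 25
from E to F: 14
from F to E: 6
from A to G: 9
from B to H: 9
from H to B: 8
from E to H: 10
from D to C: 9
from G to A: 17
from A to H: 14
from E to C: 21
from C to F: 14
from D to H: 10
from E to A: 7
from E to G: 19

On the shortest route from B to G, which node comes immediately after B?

Enumerating some paths:
B - H - D - E - A - G: 9+22+10+7+9 = 57
B - D - E - A - G: 15+10+7+9 = 41
B - C - F - E - A - G: 22+14+6+7+9 = 58
B - D - E - G: 15+10+19 = 44
Cheapest is B - D - E - A - G at 41.
So from B the first move is to D.

D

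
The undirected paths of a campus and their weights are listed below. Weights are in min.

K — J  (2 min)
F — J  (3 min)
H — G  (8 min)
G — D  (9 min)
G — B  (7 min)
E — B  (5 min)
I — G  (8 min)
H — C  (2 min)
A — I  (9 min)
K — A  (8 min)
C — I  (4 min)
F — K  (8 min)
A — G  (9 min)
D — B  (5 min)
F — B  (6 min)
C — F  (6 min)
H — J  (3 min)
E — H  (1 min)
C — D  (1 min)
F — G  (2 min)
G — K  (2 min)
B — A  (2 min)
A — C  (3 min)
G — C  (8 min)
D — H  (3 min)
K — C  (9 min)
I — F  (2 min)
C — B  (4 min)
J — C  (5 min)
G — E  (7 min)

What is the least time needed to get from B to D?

5 min

Settle nodes by increasing distance from B:
B: 0
A: 2  (via B)
C: 4  (via B)
D: 5  (via B)
Shortest route: B → D = 5 min.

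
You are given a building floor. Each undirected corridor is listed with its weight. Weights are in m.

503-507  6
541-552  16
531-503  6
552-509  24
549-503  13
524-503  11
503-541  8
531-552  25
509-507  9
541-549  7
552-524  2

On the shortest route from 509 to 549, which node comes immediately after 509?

Candidate routes:
509–507–503–541–549: 9+6+8+7 = 30
509–507–503–549: 9+6+13 = 28
The minimum is 28 m via 509–507–503–549.
So from 509 the first move is to 507.

507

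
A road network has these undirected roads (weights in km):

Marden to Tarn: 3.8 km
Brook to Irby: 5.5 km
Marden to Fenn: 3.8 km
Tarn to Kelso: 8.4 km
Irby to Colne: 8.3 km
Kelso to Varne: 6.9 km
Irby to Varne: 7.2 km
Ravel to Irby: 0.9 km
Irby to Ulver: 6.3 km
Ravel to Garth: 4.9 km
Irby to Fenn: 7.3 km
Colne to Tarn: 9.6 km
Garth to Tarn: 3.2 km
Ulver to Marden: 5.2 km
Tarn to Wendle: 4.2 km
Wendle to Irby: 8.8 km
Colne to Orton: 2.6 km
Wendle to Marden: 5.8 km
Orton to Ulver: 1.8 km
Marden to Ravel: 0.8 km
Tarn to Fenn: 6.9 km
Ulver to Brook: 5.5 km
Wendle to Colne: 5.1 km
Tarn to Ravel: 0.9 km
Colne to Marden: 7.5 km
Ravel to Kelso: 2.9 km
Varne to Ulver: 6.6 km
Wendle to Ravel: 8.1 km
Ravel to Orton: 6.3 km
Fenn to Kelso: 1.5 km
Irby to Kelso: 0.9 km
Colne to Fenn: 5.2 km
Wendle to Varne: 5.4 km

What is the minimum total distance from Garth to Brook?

Enumerating some paths:
Garth → Tarn → Ravel → Kelso → Irby → Brook: 3.2+0.9+2.9+0.9+5.5 = 13.4
Garth → Ravel → Irby → Brook: 4.9+0.9+5.5 = 11.3
Garth → Tarn → Ravel → Irby → Brook: 3.2+0.9+0.9+5.5 = 10.5
The minimum is 10.5 km via Garth → Tarn → Ravel → Irby → Brook.

10.5 km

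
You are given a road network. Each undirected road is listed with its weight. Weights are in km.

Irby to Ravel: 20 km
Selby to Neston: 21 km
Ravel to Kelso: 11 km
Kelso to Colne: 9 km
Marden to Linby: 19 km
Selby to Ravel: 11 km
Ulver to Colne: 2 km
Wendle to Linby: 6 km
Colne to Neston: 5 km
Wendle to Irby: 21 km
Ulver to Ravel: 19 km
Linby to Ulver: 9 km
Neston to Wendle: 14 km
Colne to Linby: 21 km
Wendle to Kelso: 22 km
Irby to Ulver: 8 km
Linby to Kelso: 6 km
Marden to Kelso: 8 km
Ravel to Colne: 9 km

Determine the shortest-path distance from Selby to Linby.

Candidate routes:
Selby → Ravel → Colne → Kelso → Linby: 11+9+9+6 = 35
Selby → Ravel → Colne → Ulver → Linby: 11+9+2+9 = 31
Selby → Ravel → Kelso → Linby: 11+11+6 = 28
Cheapest is Selby → Ravel → Kelso → Linby at 28 km.

28 km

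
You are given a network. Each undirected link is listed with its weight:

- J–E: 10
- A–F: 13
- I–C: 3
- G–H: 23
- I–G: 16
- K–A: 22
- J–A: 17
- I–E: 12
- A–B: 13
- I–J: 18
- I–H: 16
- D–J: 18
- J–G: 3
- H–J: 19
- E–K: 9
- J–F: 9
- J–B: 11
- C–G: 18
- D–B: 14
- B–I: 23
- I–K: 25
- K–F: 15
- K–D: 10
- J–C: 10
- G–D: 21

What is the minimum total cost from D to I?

31

Running Dijkstra from D:
D: 0
K: 10  (via D)
B: 14  (via D)
J: 18  (via D)
E: 19  (via K)
G: 21  (via D)
F: 25  (via K)
A: 27  (via B)
C: 28  (via J)
I: 31  (via E)
Shortest route: D–K–E–I = 31.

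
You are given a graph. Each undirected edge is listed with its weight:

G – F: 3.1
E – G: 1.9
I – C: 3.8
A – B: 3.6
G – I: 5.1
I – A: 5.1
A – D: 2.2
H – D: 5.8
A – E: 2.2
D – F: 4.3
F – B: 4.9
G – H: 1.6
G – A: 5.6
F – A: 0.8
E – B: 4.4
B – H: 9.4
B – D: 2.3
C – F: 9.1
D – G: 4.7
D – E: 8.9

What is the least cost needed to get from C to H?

10.5

Enumerating some paths:
C–I–G–H: 3.8+5.1+1.6 = 10.5
C–I–A–F–G–H: 3.8+5.1+0.8+3.1+1.6 = 14.4
C–F–G–H: 9.1+3.1+1.6 = 13.8
C–I–A–E–G–H: 3.8+5.1+2.2+1.9+1.6 = 14.6
Cheapest is C–I–G–H at 10.5.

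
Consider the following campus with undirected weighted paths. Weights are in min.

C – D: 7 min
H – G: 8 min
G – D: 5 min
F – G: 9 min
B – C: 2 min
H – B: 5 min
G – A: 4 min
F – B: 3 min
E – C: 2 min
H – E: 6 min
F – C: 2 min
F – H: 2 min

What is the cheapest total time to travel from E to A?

17 min

Settle nodes by increasing distance from E:
E: 0
C: 2  (via E)
B: 4  (via C)
F: 4  (via C)
H: 6  (via E)
D: 9  (via C)
G: 13  (via F)
A: 17  (via G)
Shortest route: E–C–F–G–A = 17 min.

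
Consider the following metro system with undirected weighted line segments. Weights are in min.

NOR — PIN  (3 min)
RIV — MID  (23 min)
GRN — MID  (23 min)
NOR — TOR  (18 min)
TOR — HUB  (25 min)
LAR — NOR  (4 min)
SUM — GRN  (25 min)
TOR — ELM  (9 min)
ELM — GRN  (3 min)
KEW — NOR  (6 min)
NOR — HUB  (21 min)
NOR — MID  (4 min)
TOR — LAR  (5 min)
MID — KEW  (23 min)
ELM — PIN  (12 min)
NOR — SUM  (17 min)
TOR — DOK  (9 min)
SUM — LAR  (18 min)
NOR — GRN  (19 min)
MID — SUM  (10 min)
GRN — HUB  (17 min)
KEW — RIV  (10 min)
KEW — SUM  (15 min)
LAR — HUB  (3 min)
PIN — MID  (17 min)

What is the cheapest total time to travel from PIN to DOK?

21 min

Settle nodes by increasing distance from PIN:
PIN: 0
NOR: 3  (via PIN)
MID: 7  (via NOR)
LAR: 7  (via NOR)
KEW: 9  (via NOR)
HUB: 10  (via LAR)
ELM: 12  (via PIN)
TOR: 12  (via LAR)
GRN: 15  (via ELM)
SUM: 17  (via MID)
RIV: 19  (via KEW)
DOK: 21  (via TOR)
Shortest route: PIN → NOR → LAR → TOR → DOK = 21 min.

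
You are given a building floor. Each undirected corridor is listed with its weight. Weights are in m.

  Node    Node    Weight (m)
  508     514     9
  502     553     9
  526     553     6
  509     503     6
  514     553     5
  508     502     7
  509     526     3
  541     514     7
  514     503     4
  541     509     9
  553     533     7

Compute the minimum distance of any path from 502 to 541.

Running Dijkstra from 502:
502: 0
508: 7  (via 502)
553: 9  (via 502)
514: 14  (via 553)
526: 15  (via 553)
533: 16  (via 553)
503: 18  (via 514)
509: 18  (via 526)
541: 21  (via 514)
Shortest route: 502–553–514–541 = 21 m.

21 m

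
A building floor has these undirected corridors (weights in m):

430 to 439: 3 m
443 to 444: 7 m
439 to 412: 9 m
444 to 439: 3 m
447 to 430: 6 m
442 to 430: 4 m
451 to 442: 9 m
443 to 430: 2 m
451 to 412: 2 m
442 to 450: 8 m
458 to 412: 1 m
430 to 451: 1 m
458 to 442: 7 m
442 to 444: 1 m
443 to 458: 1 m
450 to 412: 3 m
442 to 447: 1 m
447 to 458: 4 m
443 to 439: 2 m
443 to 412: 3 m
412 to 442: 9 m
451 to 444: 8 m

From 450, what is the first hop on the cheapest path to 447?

412

Compare a few routes:
450–442–447: 8+1 = 9
450–412–458–447: 3+1+4 = 8
450–412–443–458–447: 3+3+1+4 = 11
The minimum is 8 m via 450–412–458–447.
So from 450 the first move is to 412.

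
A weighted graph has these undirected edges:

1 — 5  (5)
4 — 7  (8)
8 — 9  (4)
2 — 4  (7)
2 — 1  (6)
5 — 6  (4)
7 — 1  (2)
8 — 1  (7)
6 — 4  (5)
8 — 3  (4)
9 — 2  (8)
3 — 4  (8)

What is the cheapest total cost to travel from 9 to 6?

Settle nodes by increasing distance from 9:
9: 0
8: 4  (via 9)
2: 8  (via 9)
3: 8  (via 8)
1: 11  (via 8)
7: 13  (via 1)
4: 15  (via 2)
5: 16  (via 1)
6: 20  (via 4)
Shortest route: 9 → 2 → 4 → 6 = 20.

20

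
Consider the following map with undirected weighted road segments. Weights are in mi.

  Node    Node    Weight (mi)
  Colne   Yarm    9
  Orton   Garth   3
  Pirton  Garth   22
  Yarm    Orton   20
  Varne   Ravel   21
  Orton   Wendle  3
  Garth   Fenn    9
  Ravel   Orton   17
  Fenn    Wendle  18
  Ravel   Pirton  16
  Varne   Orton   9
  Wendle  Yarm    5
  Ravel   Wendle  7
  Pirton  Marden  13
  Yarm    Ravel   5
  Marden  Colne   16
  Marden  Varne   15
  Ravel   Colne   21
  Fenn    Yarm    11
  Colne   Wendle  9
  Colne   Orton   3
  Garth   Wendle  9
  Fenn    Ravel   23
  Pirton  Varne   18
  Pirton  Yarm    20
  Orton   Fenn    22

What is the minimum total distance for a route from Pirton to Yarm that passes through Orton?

Shortest Pirton→Orton: Pirton–Garth–Orton = 25
Best Orton to Yarm: Orton–Wendle–Yarm costing 8
Total via Orton: 25 + 8 = 33 mi.

33 mi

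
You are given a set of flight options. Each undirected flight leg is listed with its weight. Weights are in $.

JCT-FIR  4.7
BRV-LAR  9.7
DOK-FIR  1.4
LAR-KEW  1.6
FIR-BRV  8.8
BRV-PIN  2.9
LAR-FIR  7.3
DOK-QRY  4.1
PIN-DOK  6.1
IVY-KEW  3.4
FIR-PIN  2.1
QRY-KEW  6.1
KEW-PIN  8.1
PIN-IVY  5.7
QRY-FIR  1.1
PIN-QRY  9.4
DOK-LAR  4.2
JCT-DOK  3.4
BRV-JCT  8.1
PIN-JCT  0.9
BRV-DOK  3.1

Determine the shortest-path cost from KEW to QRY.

Running Dijkstra from KEW:
KEW: 0
LAR: 1.6  (via KEW)
IVY: 3.4  (via KEW)
DOK: 5.8  (via LAR)
QRY: 6.1  (via KEW)
Shortest route: KEW → QRY = $6.1.

$6.1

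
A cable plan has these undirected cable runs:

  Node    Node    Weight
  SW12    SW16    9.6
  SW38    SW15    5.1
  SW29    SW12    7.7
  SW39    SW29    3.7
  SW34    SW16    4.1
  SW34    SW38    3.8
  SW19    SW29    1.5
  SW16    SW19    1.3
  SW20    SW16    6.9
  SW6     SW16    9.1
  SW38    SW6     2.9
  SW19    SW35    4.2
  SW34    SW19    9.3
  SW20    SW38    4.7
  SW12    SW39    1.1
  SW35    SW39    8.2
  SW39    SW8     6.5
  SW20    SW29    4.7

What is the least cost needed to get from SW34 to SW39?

10.6

Candidate routes:
SW34–SW16–SW12–SW39: 4.1+9.6+1.1 = 14.8
SW34–SW16–SW19–SW29–SW12–SW39: 4.1+1.3+1.5+7.7+1.1 = 15.7
SW34–SW16–SW19–SW29–SW39: 4.1+1.3+1.5+3.7 = 10.6
SW34–SW19–SW29–SW39: 9.3+1.5+3.7 = 14.5
The minimum is 10.6 via SW34–SW16–SW19–SW29–SW39.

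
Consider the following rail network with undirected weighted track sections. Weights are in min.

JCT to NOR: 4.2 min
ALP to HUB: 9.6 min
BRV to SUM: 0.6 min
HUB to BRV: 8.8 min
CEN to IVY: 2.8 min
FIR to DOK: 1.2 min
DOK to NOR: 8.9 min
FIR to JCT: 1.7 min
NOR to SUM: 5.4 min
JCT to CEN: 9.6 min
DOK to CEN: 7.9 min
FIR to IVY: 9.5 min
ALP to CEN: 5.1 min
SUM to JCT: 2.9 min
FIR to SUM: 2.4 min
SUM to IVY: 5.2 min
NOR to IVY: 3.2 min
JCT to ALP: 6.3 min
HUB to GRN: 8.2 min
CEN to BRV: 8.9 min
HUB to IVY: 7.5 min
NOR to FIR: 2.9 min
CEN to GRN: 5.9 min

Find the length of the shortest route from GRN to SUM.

13.9 min

Shortest distances from GRN:
GRN: 0
CEN: 5.9  (via GRN)
HUB: 8.2  (via GRN)
IVY: 8.7  (via CEN)
ALP: 11  (via CEN)
NOR: 11.9  (via IVY)
DOK: 13.8  (via CEN)
SUM: 13.9  (via IVY)
Shortest route: GRN–CEN–IVY–SUM = 13.9 min.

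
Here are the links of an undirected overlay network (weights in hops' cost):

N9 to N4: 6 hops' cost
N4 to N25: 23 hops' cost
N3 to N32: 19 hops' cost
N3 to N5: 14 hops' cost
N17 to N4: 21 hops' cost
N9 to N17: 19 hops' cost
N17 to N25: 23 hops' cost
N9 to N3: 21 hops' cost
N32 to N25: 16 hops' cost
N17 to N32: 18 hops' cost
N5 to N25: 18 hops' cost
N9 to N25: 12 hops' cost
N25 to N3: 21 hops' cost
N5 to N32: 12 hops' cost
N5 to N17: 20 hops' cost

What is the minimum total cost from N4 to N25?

Settle nodes by increasing distance from N4:
N4: 0
N9: 6  (via N4)
N25: 18  (via N9)
Shortest route: N4 → N9 → N25 = 18 hops' cost.

18 hops' cost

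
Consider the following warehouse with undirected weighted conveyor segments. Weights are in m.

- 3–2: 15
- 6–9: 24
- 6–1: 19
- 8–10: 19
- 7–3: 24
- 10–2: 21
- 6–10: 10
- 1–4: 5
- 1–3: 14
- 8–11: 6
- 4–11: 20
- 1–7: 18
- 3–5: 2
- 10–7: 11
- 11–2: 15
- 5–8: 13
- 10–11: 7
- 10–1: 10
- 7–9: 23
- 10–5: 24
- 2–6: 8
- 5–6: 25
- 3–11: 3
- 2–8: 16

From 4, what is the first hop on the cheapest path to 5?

Compare a few routes:
4–1–3–5: 5+14+2 = 21
4–1–10–5: 5+10+24 = 39
4–11–3–5: 20+3+2 = 25
4–1–10–11–3–5: 5+10+7+3+2 = 27
Cheapest is 4–1–3–5 at 21 m.
So from 4 the first move is to 1.

1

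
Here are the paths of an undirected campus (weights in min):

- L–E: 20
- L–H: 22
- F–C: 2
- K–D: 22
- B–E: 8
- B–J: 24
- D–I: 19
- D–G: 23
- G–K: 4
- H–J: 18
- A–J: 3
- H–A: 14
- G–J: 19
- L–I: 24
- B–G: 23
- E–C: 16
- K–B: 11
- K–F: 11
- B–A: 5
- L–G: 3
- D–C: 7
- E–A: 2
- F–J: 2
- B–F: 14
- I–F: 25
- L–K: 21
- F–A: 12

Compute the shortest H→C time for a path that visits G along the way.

42 min

Best H to G: H → L → G costing 25
Best G to C: G → K → F → C costing 17
Total via G: 25 + 17 = 42 min.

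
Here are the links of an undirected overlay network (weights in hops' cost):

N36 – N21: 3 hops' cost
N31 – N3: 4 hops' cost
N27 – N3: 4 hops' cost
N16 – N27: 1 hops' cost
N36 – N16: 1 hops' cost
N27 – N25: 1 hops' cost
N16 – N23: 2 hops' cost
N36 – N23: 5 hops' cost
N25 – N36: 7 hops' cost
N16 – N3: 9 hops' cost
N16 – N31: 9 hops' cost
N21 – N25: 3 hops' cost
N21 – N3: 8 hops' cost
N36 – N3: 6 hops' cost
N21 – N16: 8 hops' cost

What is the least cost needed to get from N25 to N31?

Shortest distances from N25:
N25: 0
N27: 1  (via N25)
N16: 2  (via N27)
N21: 3  (via N25)
N36: 3  (via N16)
N23: 4  (via N16)
N3: 5  (via N27)
N31: 9  (via N3)
Shortest route: N25 → N27 → N3 → N31 = 9 hops' cost.

9 hops' cost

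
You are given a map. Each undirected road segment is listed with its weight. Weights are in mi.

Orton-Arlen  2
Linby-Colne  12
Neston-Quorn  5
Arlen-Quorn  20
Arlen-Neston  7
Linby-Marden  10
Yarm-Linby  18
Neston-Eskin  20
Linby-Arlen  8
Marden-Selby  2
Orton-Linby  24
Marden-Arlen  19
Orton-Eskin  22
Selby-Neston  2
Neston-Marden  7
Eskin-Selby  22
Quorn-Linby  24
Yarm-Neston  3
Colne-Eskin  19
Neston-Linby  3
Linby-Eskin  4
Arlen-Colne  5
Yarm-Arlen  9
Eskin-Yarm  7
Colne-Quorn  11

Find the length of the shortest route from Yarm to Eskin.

Running Dijkstra from Yarm:
Yarm: 0
Neston: 3  (via Yarm)
Selby: 5  (via Neston)
Linby: 6  (via Neston)
Marden: 7  (via Selby)
Eskin: 7  (via Yarm)
Shortest route: Yarm–Eskin = 7 mi.

7 mi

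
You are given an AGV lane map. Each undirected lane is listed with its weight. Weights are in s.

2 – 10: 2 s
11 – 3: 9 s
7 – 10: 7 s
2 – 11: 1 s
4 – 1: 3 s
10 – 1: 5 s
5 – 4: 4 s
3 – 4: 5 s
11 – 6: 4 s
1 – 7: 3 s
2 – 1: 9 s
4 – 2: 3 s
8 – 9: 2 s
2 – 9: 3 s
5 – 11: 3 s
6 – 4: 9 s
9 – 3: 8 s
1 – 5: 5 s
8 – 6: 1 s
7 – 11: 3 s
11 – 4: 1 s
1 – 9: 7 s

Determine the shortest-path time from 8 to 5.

8 s

Running Dijkstra from 8:
8: 0
6: 1  (via 8)
9: 2  (via 8)
2: 5  (via 9)
11: 5  (via 6)
4: 6  (via 11)
10: 7  (via 2)
5: 8  (via 11)
Shortest route: 8 → 6 → 11 → 5 = 8 s.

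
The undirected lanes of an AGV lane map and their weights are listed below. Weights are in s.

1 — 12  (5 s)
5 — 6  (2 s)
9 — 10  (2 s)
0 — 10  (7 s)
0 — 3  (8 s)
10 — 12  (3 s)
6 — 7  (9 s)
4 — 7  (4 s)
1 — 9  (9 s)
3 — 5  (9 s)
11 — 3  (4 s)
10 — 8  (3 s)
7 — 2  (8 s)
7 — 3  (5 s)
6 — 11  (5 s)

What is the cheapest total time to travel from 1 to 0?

15 s

Enumerating some paths:
1–9–10–0: 9+2+7 = 18
1–12–10–0: 5+3+7 = 15
Cheapest is 1–12–10–0 at 15 s.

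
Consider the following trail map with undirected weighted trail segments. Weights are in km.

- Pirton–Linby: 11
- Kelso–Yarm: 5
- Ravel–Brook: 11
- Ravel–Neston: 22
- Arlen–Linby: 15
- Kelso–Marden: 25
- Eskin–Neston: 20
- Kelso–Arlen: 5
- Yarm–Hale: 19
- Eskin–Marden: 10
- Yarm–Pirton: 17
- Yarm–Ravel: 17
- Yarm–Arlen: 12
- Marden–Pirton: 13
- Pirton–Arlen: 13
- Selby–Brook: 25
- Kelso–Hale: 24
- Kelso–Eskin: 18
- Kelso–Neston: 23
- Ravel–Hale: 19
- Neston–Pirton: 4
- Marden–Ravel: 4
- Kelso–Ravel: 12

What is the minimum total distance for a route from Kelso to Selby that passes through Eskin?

Shortest Kelso→Eskin: Kelso–Eskin = 18
Best Eskin to Selby: Eskin–Marden–Ravel–Brook–Selby costing 50
Total via Eskin: 18 + 50 = 68 km.

68 km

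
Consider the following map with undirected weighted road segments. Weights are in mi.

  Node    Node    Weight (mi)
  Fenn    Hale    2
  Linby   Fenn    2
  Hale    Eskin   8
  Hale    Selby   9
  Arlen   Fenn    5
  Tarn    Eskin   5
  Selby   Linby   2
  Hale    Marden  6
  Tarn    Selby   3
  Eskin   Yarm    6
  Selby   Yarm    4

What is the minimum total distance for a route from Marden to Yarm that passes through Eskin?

20 mi

Shortest Marden→Eskin: Marden → Hale → Eskin = 14
Shortest Eskin→Yarm: Eskin → Yarm = 6
Total via Eskin: 14 + 6 = 20 mi.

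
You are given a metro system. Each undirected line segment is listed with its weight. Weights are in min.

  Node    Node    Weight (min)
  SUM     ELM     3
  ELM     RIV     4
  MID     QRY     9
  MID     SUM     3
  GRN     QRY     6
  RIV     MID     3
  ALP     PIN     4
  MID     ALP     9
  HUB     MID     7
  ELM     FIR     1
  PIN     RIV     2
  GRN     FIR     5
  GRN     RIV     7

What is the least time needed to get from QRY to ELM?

12 min

Running Dijkstra from QRY:
QRY: 0
GRN: 6  (via QRY)
MID: 9  (via QRY)
FIR: 11  (via GRN)
ELM: 12  (via FIR)
Shortest route: QRY → GRN → FIR → ELM = 12 min.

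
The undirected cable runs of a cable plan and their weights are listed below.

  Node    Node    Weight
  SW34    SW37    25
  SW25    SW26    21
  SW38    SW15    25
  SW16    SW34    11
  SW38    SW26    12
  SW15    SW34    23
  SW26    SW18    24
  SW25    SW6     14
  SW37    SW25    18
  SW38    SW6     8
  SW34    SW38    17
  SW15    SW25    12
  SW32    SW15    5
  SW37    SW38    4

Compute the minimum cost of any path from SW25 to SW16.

Enumerating some paths:
SW25 - SW6 - SW38 - SW34 - SW16: 14+8+17+11 = 50
SW25 - SW37 - SW38 - SW34 - SW16: 18+4+17+11 = 50
SW25 - SW15 - SW34 - SW16: 12+23+11 = 46
The minimum is 46 via SW25 - SW15 - SW34 - SW16.

46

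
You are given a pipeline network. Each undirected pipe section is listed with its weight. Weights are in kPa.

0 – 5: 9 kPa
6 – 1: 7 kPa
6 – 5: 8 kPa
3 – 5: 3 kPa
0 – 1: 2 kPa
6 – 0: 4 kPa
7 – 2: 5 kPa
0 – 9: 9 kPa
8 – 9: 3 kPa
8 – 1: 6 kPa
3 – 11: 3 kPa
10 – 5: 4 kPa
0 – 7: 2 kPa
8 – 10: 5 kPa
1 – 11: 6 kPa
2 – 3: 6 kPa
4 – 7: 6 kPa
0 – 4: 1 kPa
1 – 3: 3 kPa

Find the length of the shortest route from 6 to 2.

11 kPa

Enumerating some paths:
6 → 0 → 7 → 2: 4+2+5 = 11
6 → 1 → 0 → 7 → 2: 7+2+2+5 = 16
6 → 0 → 4 → 7 → 2: 4+1+6+5 = 16
6 → 0 → 1 → 3 → 2: 4+2+3+6 = 15
Cheapest is 6 → 0 → 7 → 2 at 11 kPa.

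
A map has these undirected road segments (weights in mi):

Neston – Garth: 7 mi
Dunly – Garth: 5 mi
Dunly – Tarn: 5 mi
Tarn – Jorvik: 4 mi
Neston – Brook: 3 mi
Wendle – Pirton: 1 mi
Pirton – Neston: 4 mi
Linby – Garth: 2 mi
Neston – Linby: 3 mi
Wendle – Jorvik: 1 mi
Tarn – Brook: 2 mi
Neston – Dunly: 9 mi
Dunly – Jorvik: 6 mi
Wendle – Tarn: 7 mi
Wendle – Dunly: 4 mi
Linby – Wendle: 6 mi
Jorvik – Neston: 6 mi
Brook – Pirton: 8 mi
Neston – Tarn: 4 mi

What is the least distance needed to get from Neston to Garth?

Compare a few routes:
Neston–Garth: 7 = 7
Neston–Linby–Garth: 3+2 = 5
The minimum is 5 mi via Neston–Linby–Garth.

5 mi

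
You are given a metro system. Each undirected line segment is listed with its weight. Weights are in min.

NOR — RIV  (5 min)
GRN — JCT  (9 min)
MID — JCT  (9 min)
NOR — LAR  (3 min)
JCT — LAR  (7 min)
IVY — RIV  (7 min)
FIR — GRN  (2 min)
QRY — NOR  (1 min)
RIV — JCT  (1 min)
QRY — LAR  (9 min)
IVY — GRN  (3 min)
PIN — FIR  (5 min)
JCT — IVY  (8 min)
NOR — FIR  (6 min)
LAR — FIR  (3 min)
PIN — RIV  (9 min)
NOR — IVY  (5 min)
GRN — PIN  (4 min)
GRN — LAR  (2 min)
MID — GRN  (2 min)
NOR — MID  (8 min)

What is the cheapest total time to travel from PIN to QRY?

10 min

Candidate routes:
PIN–GRN–FIR–LAR–NOR–QRY: 4+2+3+3+1 = 13
PIN–FIR–LAR–NOR–QRY: 5+3+3+1 = 12
PIN–FIR–NOR–QRY: 5+6+1 = 12
PIN–GRN–LAR–NOR–QRY: 4+2+3+1 = 10
Cheapest is PIN–GRN–LAR–NOR–QRY at 10 min.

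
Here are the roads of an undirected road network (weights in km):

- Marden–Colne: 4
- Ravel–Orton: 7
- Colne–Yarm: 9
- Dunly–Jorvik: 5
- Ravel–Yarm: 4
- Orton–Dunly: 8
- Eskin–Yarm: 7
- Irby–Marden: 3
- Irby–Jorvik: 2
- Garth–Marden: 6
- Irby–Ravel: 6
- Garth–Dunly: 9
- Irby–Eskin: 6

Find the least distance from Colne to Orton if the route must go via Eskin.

31 km

Best Colne to Eskin: Colne → Marden → Irby → Eskin costing 13
Shortest Eskin→Orton: Eskin → Yarm → Ravel → Orton = 18
Total via Eskin: 13 + 18 = 31 km.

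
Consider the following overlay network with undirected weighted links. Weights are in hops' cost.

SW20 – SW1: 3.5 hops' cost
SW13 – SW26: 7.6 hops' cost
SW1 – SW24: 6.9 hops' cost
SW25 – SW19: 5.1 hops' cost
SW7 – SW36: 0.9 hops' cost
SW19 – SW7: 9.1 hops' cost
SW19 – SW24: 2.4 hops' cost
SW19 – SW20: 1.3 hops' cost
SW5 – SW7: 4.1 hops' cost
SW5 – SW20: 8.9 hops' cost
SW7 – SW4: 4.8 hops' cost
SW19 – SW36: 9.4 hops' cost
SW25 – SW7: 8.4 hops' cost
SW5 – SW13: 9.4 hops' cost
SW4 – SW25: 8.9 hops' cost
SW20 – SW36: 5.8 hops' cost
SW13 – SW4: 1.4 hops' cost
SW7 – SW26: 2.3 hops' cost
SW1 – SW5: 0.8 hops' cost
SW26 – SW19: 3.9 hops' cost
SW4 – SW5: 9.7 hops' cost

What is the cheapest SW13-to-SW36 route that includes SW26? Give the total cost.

Shortest SW13→SW26: SW13–SW26 = 7.6
Best SW26 to SW36: SW26–SW7–SW36 costing 3.2
Total via SW26: 7.6 + 3.2 = 10.8 hops' cost.

10.8 hops' cost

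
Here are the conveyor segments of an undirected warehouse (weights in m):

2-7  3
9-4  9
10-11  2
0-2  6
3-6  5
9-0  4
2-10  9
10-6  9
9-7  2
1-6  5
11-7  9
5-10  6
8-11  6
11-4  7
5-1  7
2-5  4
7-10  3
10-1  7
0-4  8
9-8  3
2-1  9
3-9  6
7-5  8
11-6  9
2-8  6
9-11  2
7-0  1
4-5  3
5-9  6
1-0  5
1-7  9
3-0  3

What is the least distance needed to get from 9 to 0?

3 m

Running Dijkstra from 9:
9: 0
7: 2  (via 9)
11: 2  (via 9)
0: 3  (via 7)
Shortest route: 9–7–0 = 3 m.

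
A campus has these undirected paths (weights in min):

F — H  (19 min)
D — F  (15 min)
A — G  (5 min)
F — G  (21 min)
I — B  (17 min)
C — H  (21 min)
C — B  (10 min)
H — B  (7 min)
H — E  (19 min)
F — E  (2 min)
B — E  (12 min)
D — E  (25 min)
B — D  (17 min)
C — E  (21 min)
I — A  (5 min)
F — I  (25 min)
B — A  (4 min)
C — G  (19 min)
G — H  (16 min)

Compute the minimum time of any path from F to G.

Running Dijkstra from F:
F: 0
E: 2  (via F)
B: 14  (via E)
D: 15  (via F)
A: 18  (via B)
H: 19  (via F)
G: 21  (via F)
Shortest route: F–G = 21 min.

21 min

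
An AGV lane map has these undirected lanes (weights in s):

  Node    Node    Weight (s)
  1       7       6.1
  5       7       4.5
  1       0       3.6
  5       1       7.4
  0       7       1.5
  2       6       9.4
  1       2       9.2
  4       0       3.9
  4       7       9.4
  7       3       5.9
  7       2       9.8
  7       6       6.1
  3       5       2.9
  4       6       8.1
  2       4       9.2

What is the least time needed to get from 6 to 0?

Compare a few routes:
6 → 4 → 0: 8.1+3.9 = 12
6 → 7 → 0: 6.1+1.5 = 7.6
6 → 7 → 1 → 0: 6.1+6.1+3.6 = 15.8
Cheapest is 6 → 7 → 0 at 7.6 s.

7.6 s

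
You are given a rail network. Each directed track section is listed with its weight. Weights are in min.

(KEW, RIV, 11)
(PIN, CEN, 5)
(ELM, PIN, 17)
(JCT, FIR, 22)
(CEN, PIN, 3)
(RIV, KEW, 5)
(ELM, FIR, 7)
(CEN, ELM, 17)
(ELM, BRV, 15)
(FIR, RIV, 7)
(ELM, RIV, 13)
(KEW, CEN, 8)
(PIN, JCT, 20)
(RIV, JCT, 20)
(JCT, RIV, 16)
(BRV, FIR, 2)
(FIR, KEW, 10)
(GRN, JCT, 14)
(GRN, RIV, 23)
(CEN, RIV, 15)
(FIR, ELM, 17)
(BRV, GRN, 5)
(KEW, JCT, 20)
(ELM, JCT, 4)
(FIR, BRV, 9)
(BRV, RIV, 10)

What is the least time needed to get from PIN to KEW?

25 min

Shortest distances from PIN:
PIN: 0
CEN: 5  (via PIN)
JCT: 20  (via PIN)
RIV: 20  (via CEN)
ELM: 22  (via CEN)
KEW: 25  (via RIV)
Shortest route: PIN–CEN–RIV–KEW = 25 min.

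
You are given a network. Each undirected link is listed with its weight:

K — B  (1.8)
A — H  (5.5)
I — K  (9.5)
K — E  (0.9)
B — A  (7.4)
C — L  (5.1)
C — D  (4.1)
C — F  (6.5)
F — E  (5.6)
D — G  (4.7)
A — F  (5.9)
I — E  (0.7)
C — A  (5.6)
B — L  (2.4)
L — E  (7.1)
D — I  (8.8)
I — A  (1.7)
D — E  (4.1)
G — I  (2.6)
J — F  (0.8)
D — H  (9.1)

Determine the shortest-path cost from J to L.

11.5

Settle nodes by increasing distance from J:
J: 0
F: 0.8  (via J)
E: 6.4  (via F)
A: 6.7  (via F)
I: 7.1  (via E)
C: 7.3  (via F)
K: 7.3  (via E)
B: 9.1  (via K)
G: 9.7  (via I)
D: 10.5  (via E)
L: 11.5  (via B)
Shortest route: J → F → E → K → B → L = 11.5.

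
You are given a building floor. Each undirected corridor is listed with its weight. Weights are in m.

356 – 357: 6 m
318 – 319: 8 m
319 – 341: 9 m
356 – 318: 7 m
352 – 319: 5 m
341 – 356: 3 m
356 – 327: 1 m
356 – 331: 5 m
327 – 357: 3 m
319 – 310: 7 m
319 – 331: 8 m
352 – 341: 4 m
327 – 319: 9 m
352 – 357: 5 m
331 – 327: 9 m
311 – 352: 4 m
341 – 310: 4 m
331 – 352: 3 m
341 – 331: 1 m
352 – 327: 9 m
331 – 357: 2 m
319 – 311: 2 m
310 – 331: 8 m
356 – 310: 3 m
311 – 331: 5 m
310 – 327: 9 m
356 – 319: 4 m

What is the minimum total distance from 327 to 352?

Settle nodes by increasing distance from 327:
327: 0
356: 1  (via 327)
357: 3  (via 327)
310: 4  (via 356)
341: 4  (via 356)
319: 5  (via 356)
331: 5  (via 357)
311: 7  (via 319)
318: 8  (via 356)
352: 8  (via 357)
Shortest route: 327–357–352 = 8 m.

8 m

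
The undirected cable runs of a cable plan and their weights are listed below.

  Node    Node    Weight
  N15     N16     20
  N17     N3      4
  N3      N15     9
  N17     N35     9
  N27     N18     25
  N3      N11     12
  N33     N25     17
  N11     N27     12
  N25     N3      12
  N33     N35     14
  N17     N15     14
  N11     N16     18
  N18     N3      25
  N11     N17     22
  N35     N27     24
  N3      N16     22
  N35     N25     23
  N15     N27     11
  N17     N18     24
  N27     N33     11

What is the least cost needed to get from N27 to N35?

Enumerating some paths:
N27 - N15 - N3 - N17 - N35: 11+9+4+9 = 33
N27 - N35: 24 = 24
N27 - N15 - N17 - N35: 11+14+9 = 34
N27 - N33 - N35: 11+14 = 25
Cheapest is N27 - N35 at 24.

24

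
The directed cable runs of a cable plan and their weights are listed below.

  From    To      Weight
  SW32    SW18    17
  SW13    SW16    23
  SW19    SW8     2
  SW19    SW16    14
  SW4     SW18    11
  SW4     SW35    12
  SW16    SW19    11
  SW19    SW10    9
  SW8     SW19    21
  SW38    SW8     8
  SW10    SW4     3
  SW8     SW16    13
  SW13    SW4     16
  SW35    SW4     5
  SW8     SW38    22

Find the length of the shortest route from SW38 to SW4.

41

Candidate routes:
SW38 → SW8 → SW19 → SW10 → SW4: 8+21+9+3 = 41
SW38 → SW8 → SW16 → SW19 → SW10 → SW4: 8+13+11+9+3 = 44
The minimum is 41 via SW38 → SW8 → SW19 → SW10 → SW4.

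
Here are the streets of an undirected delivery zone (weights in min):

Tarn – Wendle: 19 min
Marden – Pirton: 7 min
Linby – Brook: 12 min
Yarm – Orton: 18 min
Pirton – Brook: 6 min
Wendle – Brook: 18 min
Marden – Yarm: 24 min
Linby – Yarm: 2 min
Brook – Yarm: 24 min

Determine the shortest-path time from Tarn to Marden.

50 min

Shortest distances from Tarn:
Tarn: 0
Wendle: 19  (via Tarn)
Brook: 37  (via Wendle)
Pirton: 43  (via Brook)
Linby: 49  (via Brook)
Marden: 50  (via Pirton)
Shortest route: Tarn → Wendle → Brook → Pirton → Marden = 50 min.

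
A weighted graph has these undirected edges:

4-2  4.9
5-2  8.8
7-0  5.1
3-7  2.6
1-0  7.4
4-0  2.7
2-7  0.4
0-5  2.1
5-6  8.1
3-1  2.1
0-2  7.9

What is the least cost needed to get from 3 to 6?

17.9

Shortest distances from 3:
3: 0
1: 2.1  (via 3)
7: 2.6  (via 3)
2: 3  (via 7)
0: 7.7  (via 7)
4: 7.9  (via 2)
5: 9.8  (via 0)
6: 17.9  (via 5)
Shortest route: 3–7–0–5–6 = 17.9.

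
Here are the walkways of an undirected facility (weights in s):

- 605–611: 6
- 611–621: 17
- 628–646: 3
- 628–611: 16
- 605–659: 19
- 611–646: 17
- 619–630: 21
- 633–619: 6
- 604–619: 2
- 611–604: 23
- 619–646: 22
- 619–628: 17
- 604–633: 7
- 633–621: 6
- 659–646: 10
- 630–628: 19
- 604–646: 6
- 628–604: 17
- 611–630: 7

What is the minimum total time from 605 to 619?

31 s

Settle nodes by increasing distance from 605:
605: 0
611: 6  (via 605)
630: 13  (via 611)
659: 19  (via 605)
628: 22  (via 611)
646: 23  (via 611)
621: 23  (via 611)
604: 29  (via 611)
633: 29  (via 621)
619: 31  (via 604)
Shortest route: 605 → 611 → 604 → 619 = 31 s.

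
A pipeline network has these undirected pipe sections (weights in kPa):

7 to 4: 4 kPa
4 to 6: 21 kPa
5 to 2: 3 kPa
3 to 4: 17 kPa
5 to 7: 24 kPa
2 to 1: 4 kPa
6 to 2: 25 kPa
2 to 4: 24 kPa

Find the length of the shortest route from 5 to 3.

Compare a few routes:
5–7–4–3: 24+4+17 = 45
5–2–4–3: 3+24+17 = 44
Cheapest is 5–2–4–3 at 44 kPa.

44 kPa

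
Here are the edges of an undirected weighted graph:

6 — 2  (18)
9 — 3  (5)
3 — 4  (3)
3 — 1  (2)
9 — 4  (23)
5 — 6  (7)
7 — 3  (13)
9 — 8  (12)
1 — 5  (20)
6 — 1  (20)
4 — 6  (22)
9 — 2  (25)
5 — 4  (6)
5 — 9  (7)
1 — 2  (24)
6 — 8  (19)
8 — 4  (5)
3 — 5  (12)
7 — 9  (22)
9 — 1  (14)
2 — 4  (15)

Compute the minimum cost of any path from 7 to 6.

29

Settle nodes by increasing distance from 7:
7: 0
3: 13  (via 7)
1: 15  (via 3)
4: 16  (via 3)
9: 18  (via 3)
8: 21  (via 4)
5: 22  (via 4)
6: 29  (via 5)
Shortest route: 7–3–4–5–6 = 29.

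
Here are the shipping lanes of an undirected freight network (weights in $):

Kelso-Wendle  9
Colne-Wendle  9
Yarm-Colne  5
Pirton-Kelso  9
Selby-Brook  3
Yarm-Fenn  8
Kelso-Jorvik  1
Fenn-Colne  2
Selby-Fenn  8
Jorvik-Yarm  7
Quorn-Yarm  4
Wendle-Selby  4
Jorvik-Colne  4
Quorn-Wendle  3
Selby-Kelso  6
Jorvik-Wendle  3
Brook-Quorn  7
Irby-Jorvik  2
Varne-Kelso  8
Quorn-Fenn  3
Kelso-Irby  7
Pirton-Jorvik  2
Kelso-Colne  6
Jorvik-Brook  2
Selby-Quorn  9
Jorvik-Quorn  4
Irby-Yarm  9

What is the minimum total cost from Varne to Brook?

$11

Running Dijkstra from Varne:
Varne: 0
Kelso: 8  (via Varne)
Jorvik: 9  (via Kelso)
Brook: 11  (via Jorvik)
Shortest route: Varne → Kelso → Jorvik → Brook = $11.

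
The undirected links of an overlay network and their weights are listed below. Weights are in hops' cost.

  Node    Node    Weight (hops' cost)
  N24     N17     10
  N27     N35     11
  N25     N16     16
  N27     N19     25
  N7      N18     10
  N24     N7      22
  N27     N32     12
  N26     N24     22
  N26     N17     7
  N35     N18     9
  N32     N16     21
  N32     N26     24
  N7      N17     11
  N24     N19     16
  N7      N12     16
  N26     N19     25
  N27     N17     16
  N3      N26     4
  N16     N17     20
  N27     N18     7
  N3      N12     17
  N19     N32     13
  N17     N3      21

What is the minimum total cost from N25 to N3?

Candidate routes:
N25 - N16 - N17 - N26 - N3: 16+20+7+4 = 47
N25 - N16 - N32 - N26 - N3: 16+21+24+4 = 65
N25 - N16 - N17 - N3: 16+20+21 = 57
N25 - N16 - N17 - N24 - N26 - N3: 16+20+10+22+4 = 72
The minimum is 47 hops' cost via N25 - N16 - N17 - N26 - N3.

47 hops' cost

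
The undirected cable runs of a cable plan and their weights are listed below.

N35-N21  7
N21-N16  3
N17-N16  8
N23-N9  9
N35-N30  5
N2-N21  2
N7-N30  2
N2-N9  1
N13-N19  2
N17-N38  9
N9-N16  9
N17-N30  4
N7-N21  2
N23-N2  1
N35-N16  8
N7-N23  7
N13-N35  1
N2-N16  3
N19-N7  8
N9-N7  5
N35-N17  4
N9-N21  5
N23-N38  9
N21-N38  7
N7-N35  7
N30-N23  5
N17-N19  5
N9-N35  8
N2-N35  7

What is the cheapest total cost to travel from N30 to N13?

Candidate routes:
N30–N7–N35–N13: 2+7+1 = 10
N30–N17–N19–N13: 4+5+2 = 11
N30–N17–N35–N13: 4+4+1 = 9
N30–N35–N13: 5+1 = 6
The minimum is 6 via N30–N35–N13.

6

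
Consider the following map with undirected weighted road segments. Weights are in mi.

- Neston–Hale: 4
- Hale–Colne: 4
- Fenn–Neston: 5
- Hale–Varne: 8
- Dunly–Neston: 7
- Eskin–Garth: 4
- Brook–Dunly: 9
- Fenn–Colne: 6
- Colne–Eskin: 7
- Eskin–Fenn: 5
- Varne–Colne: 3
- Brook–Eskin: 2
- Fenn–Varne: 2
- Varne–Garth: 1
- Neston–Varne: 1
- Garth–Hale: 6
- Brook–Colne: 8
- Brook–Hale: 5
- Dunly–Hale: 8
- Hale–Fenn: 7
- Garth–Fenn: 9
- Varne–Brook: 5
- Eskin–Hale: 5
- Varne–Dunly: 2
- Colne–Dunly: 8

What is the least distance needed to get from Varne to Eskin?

5 mi

Running Dijkstra from Varne:
Varne: 0
Neston: 1  (via Varne)
Garth: 1  (via Varne)
Dunly: 2  (via Varne)
Fenn: 2  (via Varne)
Colne: 3  (via Varne)
Eskin: 5  (via Garth)
Shortest route: Varne → Garth → Eskin = 5 mi.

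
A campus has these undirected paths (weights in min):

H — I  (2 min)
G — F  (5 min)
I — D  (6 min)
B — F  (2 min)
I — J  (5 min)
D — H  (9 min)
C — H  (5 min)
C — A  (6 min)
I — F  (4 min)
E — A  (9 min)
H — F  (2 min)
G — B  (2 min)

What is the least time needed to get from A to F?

Candidate routes:
A - C - H - I - F: 6+5+2+4 = 17
A - C - H - F: 6+5+2 = 13
Cheapest is A - C - H - F at 13 min.

13 min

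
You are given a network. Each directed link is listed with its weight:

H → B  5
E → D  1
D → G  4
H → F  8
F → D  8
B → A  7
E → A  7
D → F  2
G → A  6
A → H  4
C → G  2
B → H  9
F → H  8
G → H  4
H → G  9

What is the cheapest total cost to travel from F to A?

18

Enumerating some paths:
F - H - G - A: 8+9+6 = 23
F - H - B - A: 8+5+7 = 20
F - D - G - A: 8+4+6 = 18
Cheapest is F - D - G - A at 18.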